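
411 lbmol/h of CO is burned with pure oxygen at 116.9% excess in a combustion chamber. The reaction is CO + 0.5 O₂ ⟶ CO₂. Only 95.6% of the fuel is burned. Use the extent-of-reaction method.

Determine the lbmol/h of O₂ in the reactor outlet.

Stoichiometric O₂ = 0.5 × 411 = 205.5 lbmol/h; O₂ fed = 205.5 × 2.169 = 445.7 lbmol/h.
Fuel reacted = 0.956 × 411 → ξ = 392.9 lbmol/h.
Outlet (n = n₀ + ν ξ):
  CO: 411 − 1(392.9) = 18.08
  O₂: 445.7 − 0.5(392.9) = 249.3
  CO₂: 0 + 1(392.9) = 392.9

249 lbmol/h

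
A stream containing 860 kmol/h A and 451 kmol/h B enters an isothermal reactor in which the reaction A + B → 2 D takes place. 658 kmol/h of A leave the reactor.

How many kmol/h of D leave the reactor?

For A: n = n₀ − 1ξ → 658 = 860 − 1ξ, giving ξ = 202 kmol/h.
Outlet amounts (n = n₀ + ν ξ):
  A: 860 − 1(202) = 658
  B: 451 − 1(202) = 249
  D: 0 + 2(202) = 404

404 kmol/h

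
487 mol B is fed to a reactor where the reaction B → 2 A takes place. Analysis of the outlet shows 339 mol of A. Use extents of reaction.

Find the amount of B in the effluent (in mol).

318 mol

For A: n = n₀ + 2ξ → 339 = 0 + 2ξ, giving ξ = 169.5 mol.
Outlet amounts (n = n₀ + ν ξ):
  B: 487 − 1(169.5) = 317.5
  A: 0 + 2(169.5) = 339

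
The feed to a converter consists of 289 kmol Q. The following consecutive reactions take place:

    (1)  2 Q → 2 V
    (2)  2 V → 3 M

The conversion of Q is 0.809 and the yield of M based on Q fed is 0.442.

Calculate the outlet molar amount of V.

Conversion of Q: Q consumed = 2ξ₁ = 0.809 × 289 → ξ₁ = 116.9 kmol.
Yield of M: 3ξ₂ / 289 = 0.442 → ξ₂ = 42.58 kmol.
Outlet amounts (n = n₀ + Σ ν·ξ):
  Q: 289 − 2(116.9) = 55.2
  V: 0 + 2(116.9) − 2(42.58) = 148.6
  M: 0 + 3(42.58) = 127.7

149 kmol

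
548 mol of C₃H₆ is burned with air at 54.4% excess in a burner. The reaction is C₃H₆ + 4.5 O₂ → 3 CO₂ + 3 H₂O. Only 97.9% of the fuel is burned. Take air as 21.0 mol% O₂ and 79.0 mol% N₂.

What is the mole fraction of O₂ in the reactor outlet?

0.0735

Stoichiometric O₂ = 4.5 × 548 = 2466 mol; O₂ fed = 2466 × 1.544 = 3808 mol.
N₂ fed = 3808 × 79/21 = 14320 mol.
Fuel reacted = 0.979 × 548 → ξ = 536.5 mol.
Outlet (n = n₀ + ν ξ):
  C₃H₆: 548 − 1(536.5) = 11.51
  O₂: 3808 − 4.5(536.5) = 1393
  N₂: 14320 (inert)
  CO₂: 0 + 3(536.5) = 1609
  H₂O: 0 + 3(536.5) = 1609
Total out = 18950 mol; y_O₂ = 1393 / 18950 = 0.07354.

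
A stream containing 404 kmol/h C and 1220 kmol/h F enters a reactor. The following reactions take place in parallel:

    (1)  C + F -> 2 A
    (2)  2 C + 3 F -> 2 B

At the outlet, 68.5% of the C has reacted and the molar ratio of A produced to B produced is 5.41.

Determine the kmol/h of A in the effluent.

Conversion of C: C consumed = 0.685 × 404 = 276.7 kmol/h = 1ξ₁ + 2ξ₂.
Selectivity: 2ξ₁ / (2ξ₂) = 5.41 → ξ₁ = 5.41 ξ₂.
Substitute: (1·5.41 + 2) ξ₂ = 276.7 → ξ₂ = 37.35 kmol/h, ξ₁ = 202 kmol/h.
Outlet amounts (n = n₀ + Σ ν·ξ):
  C: 404 − 1(202) − 2(37.35) = 127.3
  F: 1220 − 1(202) − 3(37.35) = 905.9
  A: 0 + 2(202) = 404.1
  B: 0 + 2(37.35) = 74.69

404 kmol/h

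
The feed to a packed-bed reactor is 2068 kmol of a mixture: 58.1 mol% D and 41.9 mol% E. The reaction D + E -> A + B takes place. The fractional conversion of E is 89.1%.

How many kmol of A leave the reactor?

E reacted = 0.891 × 866.5 = 772 kmol; ν_E = −1, so ξ = 772/1 = 772 kmol.
Outlet amounts (n = n₀ + ν ξ):
  D: 1202 − 1(772) = 429.5
  E: 866.5 − 1(772) = 94.45
  A: 0 + 1(772) = 772
  B: 0 + 1(772) = 772

772 kmol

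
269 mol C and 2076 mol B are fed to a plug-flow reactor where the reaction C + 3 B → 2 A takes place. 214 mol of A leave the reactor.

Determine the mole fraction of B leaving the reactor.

0.824

For A: n = n₀ + 2ξ → 214 = 0 + 2ξ, giving ξ = 107 mol.
Outlet amounts (n = n₀ + ν ξ):
  C: 269 − 1(107) = 162
  B: 2076 − 3(107) = 1755
  A: 0 + 2(107) = 214
Total out = 2131 mol; y_B = 1755 / 2131 = 0.8236.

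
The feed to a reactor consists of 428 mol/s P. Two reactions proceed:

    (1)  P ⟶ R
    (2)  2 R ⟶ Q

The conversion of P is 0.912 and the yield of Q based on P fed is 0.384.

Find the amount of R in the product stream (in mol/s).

61.6 mol/s

Conversion of P: P consumed = 1ξ₁ = 0.912 × 428 → ξ₁ = 390.3 mol/s.
Yield of Q: 1ξ₂ / 428 = 0.384 → ξ₂ = 164.4 mol/s.
Outlet amounts (n = n₀ + Σ ν·ξ):
  P: 428 − 1(390.3) = 37.66
  R: 0 + 1(390.3) − 2(164.4) = 61.63
  Q: 0 + 1(164.4) = 164.4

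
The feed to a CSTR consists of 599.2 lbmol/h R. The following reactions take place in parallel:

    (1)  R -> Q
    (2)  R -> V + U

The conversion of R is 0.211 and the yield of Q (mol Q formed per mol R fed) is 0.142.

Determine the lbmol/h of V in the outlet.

Yield of Q: 1ξ₁ / 599.2 = 0.142 → ξ₁ = 85.09 lbmol/h.
Conversion of R: 1ξ₁ + 1ξ₂ = 0.211 × 599.2 = 126.4 → ξ₂ = 41.34 lbmol/h.
Outlet amounts (n = n₀ + Σ ν·ξ):
  R: 599.2 − 1(85.09) − 1(41.34) = 472.8
  Q: 0 + 1(85.09) = 85.09
  V: 0 + 1(41.34) = 41.34
  U: 0 + 1(41.34) = 41.34

41.3 lbmol/h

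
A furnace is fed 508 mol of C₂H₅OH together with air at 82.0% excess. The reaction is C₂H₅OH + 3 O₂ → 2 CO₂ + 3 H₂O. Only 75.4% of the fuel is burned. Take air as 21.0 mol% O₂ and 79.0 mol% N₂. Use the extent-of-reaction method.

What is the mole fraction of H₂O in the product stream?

0.0815

Stoichiometric O₂ = 3 × 508 = 1524 mol; O₂ fed = 1524 × 1.820 = 2774 mol.
N₂ fed = 2774 × 79/21 = 10430 mol.
Fuel reacted = 0.754 × 508 → ξ = 383 mol.
Outlet (n = n₀ + ν ξ):
  C₂H₅OH: 508 − 1(383) = 125
  O₂: 2774 − 3(383) = 1625
  N₂: 10430 (inert)
  CO₂: 0 + 2(383) = 766.1
  H₂O: 0 + 3(383) = 1149
Total out = 14100 mol; y_H₂O = 1149 / 14100 = 0.0815.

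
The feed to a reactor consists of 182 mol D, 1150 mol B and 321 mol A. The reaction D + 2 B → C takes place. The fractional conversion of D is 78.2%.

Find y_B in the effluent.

D reacted = 0.782 × 182 = 142.3 mol; ν_D = −1, so ξ = 142.3/1 = 142.3 mol.
Outlet amounts (n = n₀ + ν ξ):
  D: 182 − 1(142.3) = 39.68
  B: 1150 − 2(142.3) = 865.4
  C: 0 + 1(142.3) = 142.3
  A: 321 (inert)
Total out = 1368 mol; y_B = 865.4 / 1368 = 0.6324.

0.632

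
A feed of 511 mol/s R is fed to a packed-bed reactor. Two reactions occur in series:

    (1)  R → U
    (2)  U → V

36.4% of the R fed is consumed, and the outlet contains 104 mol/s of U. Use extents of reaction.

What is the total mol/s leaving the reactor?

Conversion of R: R consumed = 1ξ₁ = 0.364 × 511 → ξ₁ = 186 mol/s.
U balance: n_U = 0 + 1ξ₁ − 1ξ₂ = 104 → ξ₂ = (1·186 − 104)/1 = 82 mol/s.
Outlet amounts (n = n₀ + Σ ν·ξ):
  R: 511 − 1(186) = 325
  U: 0 + 1(186) − 1(82) = 104
  V: 0 + 1(82) = 82
Total out = 325 + 104 + 82 = 511 mol/s.

511 mol/s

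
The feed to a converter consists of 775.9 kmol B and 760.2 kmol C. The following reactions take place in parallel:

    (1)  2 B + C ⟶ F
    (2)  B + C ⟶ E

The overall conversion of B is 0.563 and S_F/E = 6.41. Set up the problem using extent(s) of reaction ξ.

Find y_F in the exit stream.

Conversion of B: B consumed = 0.563 × 775.9 = 436.8 kmol = 2ξ₁ + 1ξ₂.
Selectivity: 1ξ₁ / (1ξ₂) = 6.41 → ξ₁ = 6.41 ξ₂.
Substitute: (2·6.41 + 1) ξ₂ = 436.8 → ξ₂ = 31.61 kmol, ξ₁ = 202.6 kmol.
Outlet amounts (n = n₀ + Σ ν·ξ):
  B: 775.9 − 2(202.6) − 1(31.61) = 339.1
  C: 760.2 − 1(202.6) − 1(31.61) = 526
  F: 0 + 1(202.6) = 202.6
  E: 0 + 1(31.61) = 31.61
Total out = 1099 kmol; y_F = 202.6 / 1099 = 0.1843.

0.184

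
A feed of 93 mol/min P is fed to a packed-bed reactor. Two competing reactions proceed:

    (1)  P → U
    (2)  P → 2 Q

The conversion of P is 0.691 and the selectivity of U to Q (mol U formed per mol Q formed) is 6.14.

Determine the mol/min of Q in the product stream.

Conversion of P: P consumed = 0.691 × 93 = 64.26 mol/min = 1ξ₁ + 1ξ₂.
Selectivity: 1ξ₁ / (2ξ₂) = 6.14 → ξ₁ = 12.28 ξ₂.
Substitute: (1·12.28 + 1) ξ₂ = 64.26 → ξ₂ = 4.839 mol/min, ξ₁ = 59.42 mol/min.
Outlet amounts (n = n₀ + Σ ν·ξ):
  P: 93 − 1(59.42) − 1(4.839) = 28.74
  U: 0 + 1(59.42) = 59.42
  Q: 0 + 2(4.839) = 9.678

9.68 mol/min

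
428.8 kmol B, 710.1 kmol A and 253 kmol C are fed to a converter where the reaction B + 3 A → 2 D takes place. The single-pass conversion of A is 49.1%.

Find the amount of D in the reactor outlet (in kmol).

232 kmol

A reacted = 0.491 × 710.1 = 348.7 kmol; ν_A = −3, so ξ = 348.7/3 = 116.2 kmol.
Outlet amounts (n = n₀ + ν ξ):
  B: 428.8 − 1(116.2) = 312.6
  A: 710.1 − 3(116.2) = 361.4
  D: 0 + 2(116.2) = 232.4
  C: 253 (inert)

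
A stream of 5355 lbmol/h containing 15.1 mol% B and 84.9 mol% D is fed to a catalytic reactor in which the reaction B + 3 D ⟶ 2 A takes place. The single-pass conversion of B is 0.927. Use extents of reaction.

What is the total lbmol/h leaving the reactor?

3860 lbmol/h

B reacted = 0.927 × 808.6 = 749.6 lbmol/h; ν_B = −1, so ξ = 749.6/1 = 749.6 lbmol/h.
Outlet amounts (n = n₀ + ν ξ):
  B: 808.6 − 1(749.6) = 59.03
  D: 4546 − 3(749.6) = 2298
  A: 0 + 2(749.6) = 1499
Total out = 59.03 + 2298 + 1499 = 3856 lbmol/h.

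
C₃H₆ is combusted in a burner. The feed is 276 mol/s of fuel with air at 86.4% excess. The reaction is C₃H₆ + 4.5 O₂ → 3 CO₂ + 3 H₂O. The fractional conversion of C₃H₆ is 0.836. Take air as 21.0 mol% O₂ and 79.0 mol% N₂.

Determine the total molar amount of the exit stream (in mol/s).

11400 mol/s

Stoichiometric O₂ = 4.5 × 276 = 1242 mol/s; O₂ fed = 1242 × 1.864 = 2315 mol/s.
N₂ fed = 2315 × 79/21 = 8709 mol/s.
Fuel reacted = 0.836 × 276 → ξ = 230.7 mol/s.
Outlet (n = n₀ + ν ξ):
  C₃H₆: 276 − 1(230.7) = 45.26
  O₂: 2315 − 4.5(230.7) = 1277
  N₂: 8709 (inert)
  CO₂: 0 + 3(230.7) = 692.2
  H₂O: 0 + 3(230.7) = 692.2
Total out = 45.26 + 1277 + 8709 + 692.2 + 692.2 = 11420 mol/s.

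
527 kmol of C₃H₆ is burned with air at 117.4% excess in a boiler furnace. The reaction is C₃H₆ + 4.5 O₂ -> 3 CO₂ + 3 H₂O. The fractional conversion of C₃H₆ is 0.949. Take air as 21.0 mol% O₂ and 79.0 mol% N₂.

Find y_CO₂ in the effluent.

0.0592

Stoichiometric O₂ = 4.5 × 527 = 2372 kmol; O₂ fed = 2372 × 2.174 = 5156 kmol.
N₂ fed = 5156 × 79/21 = 19400 kmol.
Fuel reacted = 0.949 × 527 → ξ = 500.1 kmol.
Outlet (n = n₀ + ν ξ):
  C₃H₆: 527 − 1(500.1) = 26.88
  O₂: 5156 − 4.5(500.1) = 2905
  N₂: 19400 (inert)
  CO₂: 0 + 3(500.1) = 1500
  H₂O: 0 + 3(500.1) = 1500
Total out = 25330 kmol; y_CO₂ = 1500 / 25330 = 0.05924.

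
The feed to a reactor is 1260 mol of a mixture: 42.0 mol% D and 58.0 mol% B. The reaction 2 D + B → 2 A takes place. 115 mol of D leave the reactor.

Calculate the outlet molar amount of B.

For D: n = n₀ − 2ξ → 115 = 529.2 − 2ξ, giving ξ = 207.1 mol.
Outlet amounts (n = n₀ + ν ξ):
  D: 529.2 − 2(207.1) = 115
  B: 730.8 − 1(207.1) = 523.7
  A: 0 + 2(207.1) = 414.2

524 mol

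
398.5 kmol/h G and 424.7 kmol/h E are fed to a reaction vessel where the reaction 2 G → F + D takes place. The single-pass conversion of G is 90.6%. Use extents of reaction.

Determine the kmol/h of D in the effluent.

G reacted = 0.906 × 398.5 = 361 kmol/h; ν_G = −2, so ξ = 361/2 = 180.5 kmol/h.
Outlet amounts (n = n₀ + ν ξ):
  G: 398.5 − 2(180.5) = 37.46
  F: 0 + 1(180.5) = 180.5
  D: 0 + 1(180.5) = 180.5
  E: 424.7 (inert)

181 kmol/h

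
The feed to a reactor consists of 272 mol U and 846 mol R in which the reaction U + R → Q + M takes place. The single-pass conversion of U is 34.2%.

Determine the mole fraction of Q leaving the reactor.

U reacted = 0.342 × 272 = 93.02 mol; ν_U = −1, so ξ = 93.02/1 = 93.02 mol.
Outlet amounts (n = n₀ + ν ξ):
  U: 272 − 1(93.02) = 179
  R: 846 − 1(93.02) = 753
  Q: 0 + 1(93.02) = 93.02
  M: 0 + 1(93.02) = 93.02
Total out = 1118 mol; y_Q = 93.02 / 1118 = 0.08321.

0.0832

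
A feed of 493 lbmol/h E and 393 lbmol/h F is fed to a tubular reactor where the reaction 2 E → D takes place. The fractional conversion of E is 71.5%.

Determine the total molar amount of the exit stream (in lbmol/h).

710 lbmol/h

E reacted = 0.715 × 493 = 352.5 lbmol/h; ν_E = −2, so ξ = 352.5/2 = 176.2 lbmol/h.
Outlet amounts (n = n₀ + ν ξ):
  E: 493 − 2(176.2) = 140.5
  D: 0 + 1(176.2) = 176.2
  F: 393 (inert)
Total out = 140.5 + 176.2 + 393 = 709.8 lbmol/h.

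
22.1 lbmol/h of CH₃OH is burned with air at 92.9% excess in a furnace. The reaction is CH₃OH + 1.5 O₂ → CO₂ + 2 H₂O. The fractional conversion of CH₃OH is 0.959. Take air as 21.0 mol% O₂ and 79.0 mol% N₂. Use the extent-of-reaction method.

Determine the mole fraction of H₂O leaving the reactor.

0.126

Stoichiometric O₂ = 1.5 × 22.1 = 33.15 lbmol/h; O₂ fed = 33.15 × 1.929 = 63.95 lbmol/h.
N₂ fed = 63.95 × 79/21 = 240.6 lbmol/h.
Fuel reacted = 0.959 × 22.1 → ξ = 21.19 lbmol/h.
Outlet (n = n₀ + ν ξ):
  CH₃OH: 22.1 − 1(21.19) = 0.9061
  O₂: 63.95 − 1.5(21.19) = 32.16
  N₂: 240.6 (inert)
  CO₂: 0 + 1(21.19) = 21.19
  H₂O: 0 + 2(21.19) = 42.39
Total out = 337.2 lbmol/h; y_H₂O = 42.39 / 337.2 = 0.1257.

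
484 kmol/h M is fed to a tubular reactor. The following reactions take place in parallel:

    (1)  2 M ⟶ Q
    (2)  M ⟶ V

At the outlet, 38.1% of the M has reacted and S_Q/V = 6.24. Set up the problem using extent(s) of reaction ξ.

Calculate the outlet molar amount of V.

Conversion of M: M consumed = 0.381 × 484 = 184.4 kmol/h = 2ξ₁ + 1ξ₂.
Selectivity: 1ξ₁ / (1ξ₂) = 6.24 → ξ₁ = 6.24 ξ₂.
Substitute: (2·6.24 + 1) ξ₂ = 184.4 → ξ₂ = 13.68 kmol/h, ξ₁ = 85.36 kmol/h.
Outlet amounts (n = n₀ + Σ ν·ξ):
  M: 484 − 2(85.36) − 1(13.68) = 299.6
  Q: 0 + 1(85.36) = 85.36
  V: 0 + 1(13.68) = 13.68

13.7 kmol/h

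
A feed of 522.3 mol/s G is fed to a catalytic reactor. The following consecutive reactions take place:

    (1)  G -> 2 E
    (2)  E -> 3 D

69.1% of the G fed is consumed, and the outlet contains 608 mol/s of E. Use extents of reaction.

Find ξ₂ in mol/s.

Conversion of G: G consumed = 1ξ₁ = 0.691 × 522.3 → ξ₁ = 360.9 mol/s.
E balance: n_E = 0 + 2ξ₁ − 1ξ₂ = 608 → ξ₂ = (2·360.9 − 608)/1 = 113.8 mol/s.
Outlet amounts (n = n₀ + Σ ν·ξ):
  G: 522.3 − 1(360.9) = 161.4
  E: 0 + 2(360.9) − 1(113.8) = 608
  D: 0 + 3(113.8) = 341.5

ξ₂ = 114 mol/s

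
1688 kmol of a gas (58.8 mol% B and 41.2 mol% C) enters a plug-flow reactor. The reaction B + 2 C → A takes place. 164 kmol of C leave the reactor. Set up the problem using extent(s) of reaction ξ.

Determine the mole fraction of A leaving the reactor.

0.23

For C: n = n₀ − 2ξ → 164 = 695.5 − 2ξ, giving ξ = 265.7 kmol.
Outlet amounts (n = n₀ + ν ξ):
  B: 992.5 − 1(265.7) = 726.8
  C: 695.5 − 2(265.7) = 164
  A: 0 + 1(265.7) = 265.7
Total out = 1157 kmol; y_A = 265.7 / 1157 = 0.2298.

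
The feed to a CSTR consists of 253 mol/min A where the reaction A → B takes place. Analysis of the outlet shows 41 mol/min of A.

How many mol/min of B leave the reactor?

212 mol/min

For A: n = n₀ − 1ξ → 41 = 253 − 1ξ, giving ξ = 212 mol/min.
Outlet amounts (n = n₀ + ν ξ):
  A: 253 − 1(212) = 41
  B: 0 + 1(212) = 212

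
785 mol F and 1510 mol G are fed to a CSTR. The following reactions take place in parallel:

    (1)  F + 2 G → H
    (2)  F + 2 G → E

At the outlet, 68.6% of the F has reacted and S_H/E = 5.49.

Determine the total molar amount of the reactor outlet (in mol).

1220 mol

Conversion of F: F consumed = 0.686 × 785 = 538.5 mol = 1ξ₁ + 1ξ₂.
Selectivity: 1ξ₁ / (1ξ₂) = 5.49 → ξ₁ = 5.49 ξ₂.
Substitute: (1·5.49 + 1) ξ₂ = 538.5 → ξ₂ = 82.98 mol, ξ₁ = 455.5 mol.
Outlet amounts (n = n₀ + Σ ν·ξ):
  F: 785 − 1(455.5) − 1(82.98) = 246.5
  G: 1510 − 2(455.5) − 2(82.98) = 433
  H: 0 + 1(455.5) = 455.5
  E: 0 + 1(82.98) = 82.98
Total out = 246.5 + 433 + 455.5 + 82.98 = 1218 mol.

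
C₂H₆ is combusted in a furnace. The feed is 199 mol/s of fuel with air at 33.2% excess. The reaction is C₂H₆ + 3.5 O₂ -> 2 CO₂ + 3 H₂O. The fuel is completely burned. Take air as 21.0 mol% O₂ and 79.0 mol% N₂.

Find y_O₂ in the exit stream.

0.049

Stoichiometric O₂ = 3.5 × 199 = 696.5 mol/s; O₂ fed = 696.5 × 1.332 = 927.7 mol/s.
N₂ fed = 927.7 × 79/21 = 3490 mol/s.
Fuel reacted = 1 × 199 → ξ = 199 mol/s.
Outlet (n = n₀ + ν ξ):
  C₂H₆: 199 − 1(199) = 0
  O₂: 927.7 − 3.5(199) = 231.2
  N₂: 3490 (inert)
  CO₂: 0 + 2(199) = 398
  H₂O: 0 + 3(199) = 597
Total out = 4716 mol/s; y_O₂ = 231.2 / 4716 = 0.04903.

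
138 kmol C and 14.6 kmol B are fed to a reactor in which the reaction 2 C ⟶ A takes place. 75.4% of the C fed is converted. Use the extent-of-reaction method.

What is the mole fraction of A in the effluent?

0.517

C reacted = 0.754 × 138 = 104.1 kmol; ν_C = −2, so ξ = 104.1/2 = 52.03 kmol.
Outlet amounts (n = n₀ + ν ξ):
  C: 138 − 2(52.03) = 33.95
  A: 0 + 1(52.03) = 52.03
  B: 14.6 (inert)
Total out = 100.6 kmol; y_A = 52.03 / 100.6 = 0.5173.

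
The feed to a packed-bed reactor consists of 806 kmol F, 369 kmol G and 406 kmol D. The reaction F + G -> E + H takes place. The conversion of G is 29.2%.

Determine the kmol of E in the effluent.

G reacted = 0.292 × 369 = 107.7 kmol; ν_G = −1, so ξ = 107.7/1 = 107.7 kmol.
Outlet amounts (n = n₀ + ν ξ):
  F: 806 − 1(107.7) = 698.3
  G: 369 − 1(107.7) = 261.3
  E: 0 + 1(107.7) = 107.7
  H: 0 + 1(107.7) = 107.7
  D: 406 (inert)

108 kmol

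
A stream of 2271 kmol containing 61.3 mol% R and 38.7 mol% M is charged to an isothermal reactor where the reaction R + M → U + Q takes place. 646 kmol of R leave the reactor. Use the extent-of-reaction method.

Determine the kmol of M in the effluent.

133 kmol

For R: n = n₀ − 1ξ → 646 = 1392 − 1ξ, giving ξ = 746.1 kmol.
Outlet amounts (n = n₀ + ν ξ):
  R: 1392 − 1(746.1) = 646
  M: 878.9 − 1(746.1) = 132.8
  U: 0 + 1(746.1) = 746.1
  Q: 0 + 1(746.1) = 746.1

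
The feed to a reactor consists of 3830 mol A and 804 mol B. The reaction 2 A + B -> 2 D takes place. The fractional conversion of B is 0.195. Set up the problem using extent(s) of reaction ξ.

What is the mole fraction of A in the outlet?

0.785

B reacted = 0.195 × 804 = 156.8 mol; ν_B = −1, so ξ = 156.8/1 = 156.8 mol.
Outlet amounts (n = n₀ + ν ξ):
  A: 3830 − 2(156.8) = 3516
  B: 804 − 1(156.8) = 647.2
  D: 0 + 2(156.8) = 313.6
Total out = 4477 mol; y_A = 3516 / 4477 = 0.7854.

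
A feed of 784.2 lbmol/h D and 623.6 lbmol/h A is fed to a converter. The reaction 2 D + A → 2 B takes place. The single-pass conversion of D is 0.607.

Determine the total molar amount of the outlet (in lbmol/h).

1170 lbmol/h

D reacted = 0.607 × 784.2 = 476 lbmol/h; ν_D = −2, so ξ = 476/2 = 238 lbmol/h.
Outlet amounts (n = n₀ + ν ξ):
  D: 784.2 − 2(238) = 308.2
  A: 623.6 − 1(238) = 385.6
  B: 0 + 2(238) = 476
Total out = 308.2 + 385.6 + 476 = 1170 lbmol/h.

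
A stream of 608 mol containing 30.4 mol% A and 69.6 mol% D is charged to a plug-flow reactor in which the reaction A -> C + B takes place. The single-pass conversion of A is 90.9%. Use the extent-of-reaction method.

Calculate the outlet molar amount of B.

A reacted = 0.909 × 184.8 = 168 mol; ν_A = −1, so ξ = 168/1 = 168 mol.
Outlet amounts (n = n₀ + ν ξ):
  A: 184.8 − 1(168) = 16.82
  C: 0 + 1(168) = 168
  B: 0 + 1(168) = 168
  D: 423.2 (inert)

168 mol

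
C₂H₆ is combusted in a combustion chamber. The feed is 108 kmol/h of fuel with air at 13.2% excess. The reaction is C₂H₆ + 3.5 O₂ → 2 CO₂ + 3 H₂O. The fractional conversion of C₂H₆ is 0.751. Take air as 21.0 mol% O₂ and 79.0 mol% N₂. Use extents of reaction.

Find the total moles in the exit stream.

2190 kmol/h

Stoichiometric O₂ = 3.5 × 108 = 378 kmol/h; O₂ fed = 378 × 1.132 = 427.9 kmol/h.
N₂ fed = 427.9 × 79/21 = 1610 kmol/h.
Fuel reacted = 0.751 × 108 → ξ = 81.11 kmol/h.
Outlet (n = n₀ + ν ξ):
  C₂H₆: 108 − 1(81.11) = 26.89
  O₂: 427.9 − 3.5(81.11) = 144
  N₂: 1610 (inert)
  CO₂: 0 + 2(81.11) = 162.2
  H₂O: 0 + 3(81.11) = 243.3
Total out = 26.89 + 144 + 1610 + 162.2 + 243.3 = 2186 kmol/h.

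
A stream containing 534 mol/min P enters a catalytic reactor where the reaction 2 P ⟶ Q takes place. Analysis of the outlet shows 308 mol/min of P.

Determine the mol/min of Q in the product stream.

113 mol/min

For P: n = n₀ − 2ξ → 308 = 534 − 2ξ, giving ξ = 113 mol/min.
Outlet amounts (n = n₀ + ν ξ):
  P: 534 − 2(113) = 308
  Q: 0 + 1(113) = 113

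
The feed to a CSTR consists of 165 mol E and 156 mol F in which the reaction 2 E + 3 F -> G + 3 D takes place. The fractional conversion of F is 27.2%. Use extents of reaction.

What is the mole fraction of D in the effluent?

0.138

F reacted = 0.272 × 156 = 42.43 mol; ν_F = −3, so ξ = 42.43/3 = 14.14 mol.
Outlet amounts (n = n₀ + ν ξ):
  E: 165 − 2(14.14) = 136.7
  F: 156 − 3(14.14) = 113.6
  G: 0 + 1(14.14) = 14.14
  D: 0 + 3(14.14) = 42.43
Total out = 306.9 mol; y_D = 42.43 / 306.9 = 0.1383.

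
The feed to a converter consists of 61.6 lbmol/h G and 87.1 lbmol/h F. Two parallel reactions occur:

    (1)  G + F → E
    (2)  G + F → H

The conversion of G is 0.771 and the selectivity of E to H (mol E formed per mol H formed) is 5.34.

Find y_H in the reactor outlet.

Conversion of G: G consumed = 0.771 × 61.6 = 47.49 lbmol/h = 1ξ₁ + 1ξ₂.
Selectivity: 1ξ₁ / (1ξ₂) = 5.34 → ξ₁ = 5.34 ξ₂.
Substitute: (1·5.34 + 1) ξ₂ = 47.49 → ξ₂ = 7.491 lbmol/h, ξ₁ = 40 lbmol/h.
Outlet amounts (n = n₀ + Σ ν·ξ):
  G: 61.6 − 1(40) − 1(7.491) = 14.11
  F: 87.1 − 1(40) − 1(7.491) = 39.61
  E: 0 + 1(40) = 40
  H: 0 + 1(7.491) = 7.491
Total out = 101.2 lbmol/h; y_H = 7.491 / 101.2 = 0.07402.

0.074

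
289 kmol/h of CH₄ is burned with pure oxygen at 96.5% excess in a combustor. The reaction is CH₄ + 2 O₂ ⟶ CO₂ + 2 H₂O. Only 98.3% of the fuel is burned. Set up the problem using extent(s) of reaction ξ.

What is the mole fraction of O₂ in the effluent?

Stoichiometric O₂ = 2 × 289 = 578 kmol/h; O₂ fed = 578 × 1.965 = 1136 kmol/h.
Fuel reacted = 0.983 × 289 → ξ = 284.1 kmol/h.
Outlet (n = n₀ + ν ξ):
  CH₄: 289 − 1(284.1) = 4.913
  O₂: 1136 − 2(284.1) = 567.6
  CO₂: 0 + 1(284.1) = 284.1
  H₂O: 0 + 2(284.1) = 568.2
Total out = 1425 kmol/h; y_O₂ = 567.6 / 1425 = 0.3984.

0.398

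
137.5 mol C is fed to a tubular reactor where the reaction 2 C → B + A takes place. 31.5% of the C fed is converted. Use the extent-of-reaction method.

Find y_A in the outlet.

0.158

C reacted = 0.315 × 137.5 = 43.31 mol; ν_C = −2, so ξ = 43.31/2 = 21.66 mol.
Outlet amounts (n = n₀ + ν ξ):
  C: 137.5 − 2(21.66) = 94.19
  B: 0 + 1(21.66) = 21.66
  A: 0 + 1(21.66) = 21.66
Total out = 137.5 mol; y_A = 21.66 / 137.5 = 0.1575.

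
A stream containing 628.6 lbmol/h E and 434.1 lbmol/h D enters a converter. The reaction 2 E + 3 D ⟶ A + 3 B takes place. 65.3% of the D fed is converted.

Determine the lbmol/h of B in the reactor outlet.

D reacted = 0.653 × 434.1 = 283.5 lbmol/h; ν_D = −3, so ξ = 283.5/3 = 94.49 lbmol/h.
Outlet amounts (n = n₀ + ν ξ):
  E: 628.6 − 2(94.49) = 439.6
  D: 434.1 − 3(94.49) = 150.6
  A: 0 + 1(94.49) = 94.49
  B: 0 + 3(94.49) = 283.5

283 lbmol/h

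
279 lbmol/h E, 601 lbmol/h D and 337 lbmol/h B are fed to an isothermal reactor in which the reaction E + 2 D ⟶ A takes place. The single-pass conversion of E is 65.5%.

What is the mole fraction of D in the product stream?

E reacted = 0.655 × 279 = 182.7 lbmol/h; ν_E = −1, so ξ = 182.7/1 = 182.7 lbmol/h.
Outlet amounts (n = n₀ + ν ξ):
  E: 279 − 1(182.7) = 96.25
  D: 601 − 2(182.7) = 235.5
  A: 0 + 1(182.7) = 182.7
  B: 337 (inert)
Total out = 851.5 lbmol/h; y_D = 235.5 / 851.5 = 0.2766.

0.277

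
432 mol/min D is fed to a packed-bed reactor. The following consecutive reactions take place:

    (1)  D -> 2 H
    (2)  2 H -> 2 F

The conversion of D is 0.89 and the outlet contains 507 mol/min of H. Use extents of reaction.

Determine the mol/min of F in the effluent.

262 mol/min

Conversion of D: D consumed = 1ξ₁ = 0.89 × 432 → ξ₁ = 384.5 mol/min.
H balance: n_H = 0 + 2ξ₁ − 2ξ₂ = 507 → ξ₂ = (2·384.5 − 507)/2 = 131 mol/min.
Outlet amounts (n = n₀ + Σ ν·ξ):
  D: 432 − 1(384.5) = 47.52
  H: 0 + 2(384.5) − 2(131) = 507
  F: 0 + 2(131) = 262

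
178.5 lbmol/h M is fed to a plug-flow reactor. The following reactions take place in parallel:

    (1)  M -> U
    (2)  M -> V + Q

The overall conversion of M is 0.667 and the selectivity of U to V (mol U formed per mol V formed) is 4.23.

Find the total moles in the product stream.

201 lbmol/h

Conversion of M: M consumed = 0.667 × 178.5 = 119.1 lbmol/h = 1ξ₁ + 1ξ₂.
Selectivity: 1ξ₁ / (1ξ₂) = 4.23 → ξ₁ = 4.23 ξ₂.
Substitute: (1·4.23 + 1) ξ₂ = 119.1 → ξ₂ = 22.76 lbmol/h, ξ₁ = 96.29 lbmol/h.
Outlet amounts (n = n₀ + Σ ν·ξ):
  M: 178.5 − 1(96.29) − 1(22.76) = 59.44
  U: 0 + 1(96.29) = 96.29
  V: 0 + 1(22.76) = 22.76
  Q: 0 + 1(22.76) = 22.76
Total out = 59.44 + 96.29 + 22.76 + 22.76 = 201.3 lbmol/h.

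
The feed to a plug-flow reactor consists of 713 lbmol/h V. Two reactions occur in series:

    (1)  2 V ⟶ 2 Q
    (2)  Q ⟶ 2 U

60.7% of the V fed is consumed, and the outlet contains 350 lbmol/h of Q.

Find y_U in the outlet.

Conversion of V: V consumed = 2ξ₁ = 0.607 × 713 → ξ₁ = 216.4 lbmol/h.
Q balance: n_Q = 0 + 2ξ₁ − 1ξ₂ = 350 → ξ₂ = (2·216.4 − 350)/1 = 82.79 lbmol/h.
Outlet amounts (n = n₀ + Σ ν·ξ):
  V: 713 − 2(216.4) = 280.2
  Q: 0 + 2(216.4) − 1(82.79) = 350
  U: 0 + 2(82.79) = 165.6
Total out = 795.8 lbmol/h; y_U = 165.6 / 795.8 = 0.2081.

0.208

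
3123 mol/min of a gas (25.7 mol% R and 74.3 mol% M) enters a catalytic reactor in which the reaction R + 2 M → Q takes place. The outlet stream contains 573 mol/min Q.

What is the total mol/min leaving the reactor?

1980 mol/min

For Q: n = n₀ + 1ξ → 573 = 0 + 1ξ, giving ξ = 573 mol/min.
Outlet amounts (n = n₀ + ν ξ):
  R: 802.6 − 1(573) = 229.6
  M: 2320 − 2(573) = 1174
  Q: 0 + 1(573) = 573
Total out = 229.6 + 1174 + 573 = 1977 mol/min.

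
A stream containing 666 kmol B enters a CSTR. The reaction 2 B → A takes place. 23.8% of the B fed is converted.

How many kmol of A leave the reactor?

B reacted = 0.238 × 666 = 158.5 kmol; ν_B = −2, so ξ = 158.5/2 = 79.25 kmol.
Outlet amounts (n = n₀ + ν ξ):
  B: 666 − 2(79.25) = 507.5
  A: 0 + 1(79.25) = 79.25

79.3 kmol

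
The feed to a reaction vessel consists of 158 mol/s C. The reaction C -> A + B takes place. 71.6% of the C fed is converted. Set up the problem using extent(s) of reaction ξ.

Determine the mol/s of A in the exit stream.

113 mol/s

C reacted = 0.716 × 158 = 113.1 mol/s; ν_C = −1, so ξ = 113.1/1 = 113.1 mol/s.
Outlet amounts (n = n₀ + ν ξ):
  C: 158 − 1(113.1) = 44.87
  A: 0 + 1(113.1) = 113.1
  B: 0 + 1(113.1) = 113.1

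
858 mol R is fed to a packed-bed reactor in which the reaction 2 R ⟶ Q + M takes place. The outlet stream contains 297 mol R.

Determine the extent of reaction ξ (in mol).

For R: n = n₀ − 2ξ → 297 = 858 − 2ξ, giving ξ = 280.5 mol.
Outlet amounts (n = n₀ + ν ξ):
  R: 858 − 2(280.5) = 297
  Q: 0 + 1(280.5) = 280.5
  M: 0 + 1(280.5) = 280.5

ξ = 280 mol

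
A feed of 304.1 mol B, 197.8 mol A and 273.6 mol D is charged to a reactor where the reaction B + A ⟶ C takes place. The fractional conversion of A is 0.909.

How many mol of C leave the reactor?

A reacted = 0.909 × 197.8 = 179.8 mol; ν_A = −1, so ξ = 179.8/1 = 179.8 mol.
Outlet amounts (n = n₀ + ν ξ):
  B: 304.1 − 1(179.8) = 124.3
  A: 197.8 − 1(179.8) = 18
  C: 0 + 1(179.8) = 179.8
  D: 273.6 (inert)

180 mol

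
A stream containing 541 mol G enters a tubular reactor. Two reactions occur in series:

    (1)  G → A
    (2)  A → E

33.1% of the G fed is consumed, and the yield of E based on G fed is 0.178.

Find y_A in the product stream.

0.153

Conversion of G: G consumed = 1ξ₁ = 0.331 × 541 → ξ₁ = 179.1 mol.
Yield of E: 1ξ₂ / 541 = 0.178 → ξ₂ = 96.3 mol.
Outlet amounts (n = n₀ + Σ ν·ξ):
  G: 541 − 1(179.1) = 361.9
  A: 0 + 1(179.1) − 1(96.3) = 82.77
  E: 0 + 1(96.3) = 96.3
Total out = 541 mol; y_A = 82.77 / 541 = 0.153.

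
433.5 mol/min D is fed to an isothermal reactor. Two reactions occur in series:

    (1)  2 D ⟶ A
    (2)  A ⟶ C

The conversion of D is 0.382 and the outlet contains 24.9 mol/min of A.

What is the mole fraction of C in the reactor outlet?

Conversion of D: D consumed = 2ξ₁ = 0.382 × 433.5 → ξ₁ = 82.8 mol/min.
A balance: n_A = 0 + 1ξ₁ − 1ξ₂ = 24.9 → ξ₂ = (1·82.8 − 24.9)/1 = 57.9 mol/min.
Outlet amounts (n = n₀ + Σ ν·ξ):
  D: 433.5 − 2(82.8) = 267.9
  A: 0 + 1(82.8) − 1(57.9) = 24.9
  C: 0 + 1(57.9) = 57.9
Total out = 350.7 mol/min; y_C = 57.9 / 350.7 = 0.1651.

0.165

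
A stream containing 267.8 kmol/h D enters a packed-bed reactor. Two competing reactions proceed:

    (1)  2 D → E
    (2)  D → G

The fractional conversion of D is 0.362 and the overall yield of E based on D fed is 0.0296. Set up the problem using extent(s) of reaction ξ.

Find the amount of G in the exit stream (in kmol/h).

Yield of E: 1ξ₁ / 267.8 = 0.0296 → ξ₁ = 7.927 kmol/h.
Conversion of D: 2ξ₁ + 1ξ₂ = 0.362 × 267.8 = 96.94 → ξ₂ = 81.09 kmol/h.
Outlet amounts (n = n₀ + Σ ν·ξ):
  D: 267.8 − 2(7.927) − 1(81.09) = 170.9
  E: 0 + 1(7.927) = 7.927
  G: 0 + 1(81.09) = 81.09

81.1 kmol/h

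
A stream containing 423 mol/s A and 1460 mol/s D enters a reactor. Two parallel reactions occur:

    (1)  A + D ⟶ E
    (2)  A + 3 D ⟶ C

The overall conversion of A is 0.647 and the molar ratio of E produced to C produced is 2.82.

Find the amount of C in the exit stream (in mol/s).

71.6 mol/s

Conversion of A: A consumed = 0.647 × 423 = 273.7 mol/s = 1ξ₁ + 1ξ₂.
Selectivity: 1ξ₁ / (1ξ₂) = 2.82 → ξ₁ = 2.82 ξ₂.
Substitute: (1·2.82 + 1) ξ₂ = 273.7 → ξ₂ = 71.64 mol/s, ξ₁ = 202 mol/s.
Outlet amounts (n = n₀ + Σ ν·ξ):
  A: 423 − 1(202) − 1(71.64) = 149.3
  D: 1460 − 1(202) − 3(71.64) = 1043
  E: 0 + 1(202) = 202
  C: 0 + 1(71.64) = 71.64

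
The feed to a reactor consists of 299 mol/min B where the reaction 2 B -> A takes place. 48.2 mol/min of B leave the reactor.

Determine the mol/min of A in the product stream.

For B: n = n₀ − 2ξ → 48.2 = 299 − 2ξ, giving ξ = 125.4 mol/min.
Outlet amounts (n = n₀ + ν ξ):
  B: 299 − 2(125.4) = 48.2
  A: 0 + 1(125.4) = 125.4

125 mol/min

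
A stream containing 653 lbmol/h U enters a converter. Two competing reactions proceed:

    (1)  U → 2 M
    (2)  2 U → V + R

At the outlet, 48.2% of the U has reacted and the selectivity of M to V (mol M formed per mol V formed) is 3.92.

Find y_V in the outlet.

Conversion of U: U consumed = 0.482 × 653 = 314.7 lbmol/h = 1ξ₁ + 2ξ₂.
Selectivity: 2ξ₁ / (1ξ₂) = 3.92 → ξ₁ = 1.96 ξ₂.
Substitute: (1·1.96 + 2) ξ₂ = 314.7 → ξ₂ = 79.48 lbmol/h, ξ₁ = 155.8 lbmol/h.
Outlet amounts (n = n₀ + Σ ν·ξ):
  U: 653 − 1(155.8) − 2(79.48) = 338.3
  M: 0 + 2(155.8) = 311.6
  V: 0 + 1(79.48) = 79.48
  R: 0 + 1(79.48) = 79.48
Total out = 808.8 lbmol/h; y_V = 79.48 / 808.8 = 0.09827.

0.0983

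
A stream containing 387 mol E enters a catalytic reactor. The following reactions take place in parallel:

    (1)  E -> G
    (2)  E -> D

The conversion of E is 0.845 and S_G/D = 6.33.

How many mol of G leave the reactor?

282 mol

Conversion of E: E consumed = 0.845 × 387 = 327 mol = 1ξ₁ + 1ξ₂.
Selectivity: 1ξ₁ / (1ξ₂) = 6.33 → ξ₁ = 6.33 ξ₂.
Substitute: (1·6.33 + 1) ξ₂ = 327 → ξ₂ = 44.61 mol, ξ₁ = 282.4 mol.
Outlet amounts (n = n₀ + Σ ν·ξ):
  E: 387 − 1(282.4) − 1(44.61) = 59.99
  G: 0 + 1(282.4) = 282.4
  D: 0 + 1(44.61) = 44.61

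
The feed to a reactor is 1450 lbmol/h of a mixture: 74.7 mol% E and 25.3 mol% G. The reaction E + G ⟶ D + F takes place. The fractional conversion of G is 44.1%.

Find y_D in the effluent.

0.112

G reacted = 0.441 × 366.9 = 161.8 lbmol/h; ν_G = −1, so ξ = 161.8/1 = 161.8 lbmol/h.
Outlet amounts (n = n₀ + ν ξ):
  E: 1083 − 1(161.8) = 921.4
  G: 366.9 − 1(161.8) = 205.1
  D: 0 + 1(161.8) = 161.8
  F: 0 + 1(161.8) = 161.8
Total out = 1450 lbmol/h; y_D = 161.8 / 1450 = 0.1116.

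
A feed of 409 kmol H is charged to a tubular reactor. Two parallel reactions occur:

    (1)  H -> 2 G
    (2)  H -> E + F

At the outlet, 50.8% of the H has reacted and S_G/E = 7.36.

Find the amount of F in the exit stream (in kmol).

44.4 kmol

Conversion of H: H consumed = 0.508 × 409 = 207.8 kmol = 1ξ₁ + 1ξ₂.
Selectivity: 2ξ₁ / (1ξ₂) = 7.36 → ξ₁ = 3.68 ξ₂.
Substitute: (1·3.68 + 1) ξ₂ = 207.8 → ξ₂ = 44.4 kmol, ξ₁ = 163.4 kmol.
Outlet amounts (n = n₀ + Σ ν·ξ):
  H: 409 − 1(163.4) − 1(44.4) = 201.2
  G: 0 + 2(163.4) = 326.8
  E: 0 + 1(44.4) = 44.4
  F: 0 + 1(44.4) = 44.4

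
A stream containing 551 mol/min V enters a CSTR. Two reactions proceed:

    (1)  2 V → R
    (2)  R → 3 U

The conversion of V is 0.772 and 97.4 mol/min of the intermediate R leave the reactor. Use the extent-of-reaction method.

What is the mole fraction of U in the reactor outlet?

Conversion of V: V consumed = 2ξ₁ = 0.772 × 551 → ξ₁ = 212.7 mol/min.
R balance: n_R = 0 + 1ξ₁ − 1ξ₂ = 97.4 → ξ₂ = (1·212.7 − 97.4)/1 = 115.3 mol/min.
Outlet amounts (n = n₀ + Σ ν·ξ):
  V: 551 − 2(212.7) = 125.6
  R: 0 + 1(212.7) − 1(115.3) = 97.4
  U: 0 + 3(115.3) = 345.9
Total out = 568.9 mol/min; y_U = 345.9 / 568.9 = 0.608.

0.608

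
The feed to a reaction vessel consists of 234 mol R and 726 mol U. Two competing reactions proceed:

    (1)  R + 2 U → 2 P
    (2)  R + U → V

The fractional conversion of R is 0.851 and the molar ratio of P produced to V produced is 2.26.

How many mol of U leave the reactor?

421 mol

Conversion of R: R consumed = 0.851 × 234 = 199.1 mol = 1ξ₁ + 1ξ₂.
Selectivity: 2ξ₁ / (1ξ₂) = 2.26 → ξ₁ = 1.13 ξ₂.
Substitute: (1·1.13 + 1) ξ₂ = 199.1 → ξ₂ = 93.49 mol, ξ₁ = 105.6 mol.
Outlet amounts (n = n₀ + Σ ν·ξ):
  R: 234 − 1(105.6) − 1(93.49) = 34.87
  U: 726 − 2(105.6) − 1(93.49) = 421.2
  P: 0 + 2(105.6) = 211.3
  V: 0 + 1(93.49) = 93.49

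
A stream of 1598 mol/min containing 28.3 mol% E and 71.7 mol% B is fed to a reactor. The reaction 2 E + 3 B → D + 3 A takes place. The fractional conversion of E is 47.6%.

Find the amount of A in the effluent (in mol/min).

E reacted = 0.476 × 452.2 = 215.3 mol/min; ν_E = −2, so ξ = 215.3/2 = 107.6 mol/min.
Outlet amounts (n = n₀ + ν ξ):
  E: 452.2 − 2(107.6) = 237
  B: 1146 − 3(107.6) = 822.9
  D: 0 + 1(107.6) = 107.6
  A: 0 + 3(107.6) = 322.9

323 mol/min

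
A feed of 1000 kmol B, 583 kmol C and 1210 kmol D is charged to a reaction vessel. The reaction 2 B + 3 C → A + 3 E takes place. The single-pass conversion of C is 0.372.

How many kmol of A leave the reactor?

C reacted = 0.372 × 583 = 216.9 kmol; ν_C = −3, so ξ = 216.9/3 = 72.29 kmol.
Outlet amounts (n = n₀ + ν ξ):
  B: 1000 − 2(72.29) = 855.4
  C: 583 − 3(72.29) = 366.1
  A: 0 + 1(72.29) = 72.29
  E: 0 + 3(72.29) = 216.9
  D: 1210 (inert)

72.3 kmol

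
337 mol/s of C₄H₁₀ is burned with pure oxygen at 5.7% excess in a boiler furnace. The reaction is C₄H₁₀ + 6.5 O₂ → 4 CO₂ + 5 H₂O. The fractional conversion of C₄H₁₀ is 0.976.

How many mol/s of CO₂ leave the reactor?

1320 mol/s

Stoichiometric O₂ = 6.5 × 337 = 2190 mol/s; O₂ fed = 2190 × 1.057 = 2315 mol/s.
Fuel reacted = 0.976 × 337 → ξ = 328.9 mol/s.
Outlet (n = n₀ + ν ξ):
  C₄H₁₀: 337 − 1(328.9) = 8.088
  O₂: 2315 − 6.5(328.9) = 177.4
  CO₂: 0 + 4(328.9) = 1316
  H₂O: 0 + 5(328.9) = 1645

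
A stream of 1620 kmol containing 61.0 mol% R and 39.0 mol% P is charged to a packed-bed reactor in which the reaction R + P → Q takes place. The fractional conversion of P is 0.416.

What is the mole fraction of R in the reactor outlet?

P reacted = 0.416 × 631.8 = 262.8 kmol; ν_P = −1, so ξ = 262.8/1 = 262.8 kmol.
Outlet amounts (n = n₀ + ν ξ):
  R: 988.2 − 1(262.8) = 725.4
  P: 631.8 − 1(262.8) = 369
  Q: 0 + 1(262.8) = 262.8
Total out = 1357 kmol; y_R = 725.4 / 1357 = 0.5345.

0.534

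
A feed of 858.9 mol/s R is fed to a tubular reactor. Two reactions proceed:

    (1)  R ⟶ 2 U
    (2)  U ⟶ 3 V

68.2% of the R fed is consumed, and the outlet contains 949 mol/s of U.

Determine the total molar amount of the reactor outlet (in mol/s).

1890 mol/s

Conversion of R: R consumed = 1ξ₁ = 0.682 × 858.9 → ξ₁ = 585.8 mol/s.
U balance: n_U = 0 + 2ξ₁ − 1ξ₂ = 949 → ξ₂ = (2·585.8 − 949)/1 = 222.5 mol/s.
Outlet amounts (n = n₀ + Σ ν·ξ):
  R: 858.9 − 1(585.8) = 273.1
  U: 0 + 2(585.8) − 1(222.5) = 949
  V: 0 + 3(222.5) = 667.6
Total out = 273.1 + 949 + 667.6 = 1890 mol/s.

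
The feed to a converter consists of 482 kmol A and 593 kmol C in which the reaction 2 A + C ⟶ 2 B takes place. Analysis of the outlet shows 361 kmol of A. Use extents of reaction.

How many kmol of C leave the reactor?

532 kmol

For A: n = n₀ − 2ξ → 361 = 482 − 2ξ, giving ξ = 60.5 kmol.
Outlet amounts (n = n₀ + ν ξ):
  A: 482 − 2(60.5) = 361
  C: 593 − 1(60.5) = 532.5
  B: 0 + 2(60.5) = 121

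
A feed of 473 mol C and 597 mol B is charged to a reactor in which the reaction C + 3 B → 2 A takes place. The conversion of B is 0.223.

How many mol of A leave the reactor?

B reacted = 0.223 × 597 = 133.1 mol; ν_B = −3, so ξ = 133.1/3 = 44.38 mol.
Outlet amounts (n = n₀ + ν ξ):
  C: 473 − 1(44.38) = 428.6
  B: 597 − 3(44.38) = 463.9
  A: 0 + 2(44.38) = 88.75

88.8 mol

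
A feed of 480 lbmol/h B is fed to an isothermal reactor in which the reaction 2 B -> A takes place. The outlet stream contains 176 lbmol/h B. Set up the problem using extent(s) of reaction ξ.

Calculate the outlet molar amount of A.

152 lbmol/h

For B: n = n₀ − 2ξ → 176 = 480 − 2ξ, giving ξ = 152 lbmol/h.
Outlet amounts (n = n₀ + ν ξ):
  B: 480 − 2(152) = 176
  A: 0 + 1(152) = 152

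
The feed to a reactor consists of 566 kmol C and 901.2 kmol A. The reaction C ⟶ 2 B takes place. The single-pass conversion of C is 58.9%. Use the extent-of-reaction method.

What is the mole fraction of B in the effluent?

C reacted = 0.589 × 566 = 333.4 kmol; ν_C = −1, so ξ = 333.4/1 = 333.4 kmol.
Outlet amounts (n = n₀ + ν ξ):
  C: 566 − 1(333.4) = 232.6
  B: 0 + 2(333.4) = 666.7
  A: 901.2 (inert)
Total out = 1801 kmol; y_B = 666.7 / 1801 = 0.3703.

0.37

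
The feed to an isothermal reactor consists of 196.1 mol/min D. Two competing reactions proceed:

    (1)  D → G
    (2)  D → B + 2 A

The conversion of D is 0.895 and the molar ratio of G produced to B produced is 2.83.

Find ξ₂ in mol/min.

ξ₂ = 45.8 mol/min

Conversion of D: D consumed = 0.895 × 196.1 = 175.5 mol/min = 1ξ₁ + 1ξ₂.
Selectivity: 1ξ₁ / (1ξ₂) = 2.83 → ξ₁ = 2.83 ξ₂.
Substitute: (1·2.83 + 1) ξ₂ = 175.5 → ξ₂ = 45.82 mol/min, ξ₁ = 129.7 mol/min.
Outlet amounts (n = n₀ + Σ ν·ξ):
  D: 196.1 − 1(129.7) − 1(45.82) = 20.59
  G: 0 + 1(129.7) = 129.7
  B: 0 + 1(45.82) = 45.82
  A: 0 + 2(45.82) = 91.65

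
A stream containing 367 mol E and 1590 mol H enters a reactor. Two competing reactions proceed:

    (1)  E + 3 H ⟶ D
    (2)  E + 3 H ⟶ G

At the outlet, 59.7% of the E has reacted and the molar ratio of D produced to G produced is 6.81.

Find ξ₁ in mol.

Conversion of E: E consumed = 0.597 × 367 = 219.1 mol = 1ξ₁ + 1ξ₂.
Selectivity: 1ξ₁ / (1ξ₂) = 6.81 → ξ₁ = 6.81 ξ₂.
Substitute: (1·6.81 + 1) ξ₂ = 219.1 → ξ₂ = 28.05 mol, ξ₁ = 191 mol.
Outlet amounts (n = n₀ + Σ ν·ξ):
  E: 367 − 1(191) − 1(28.05) = 147.9
  H: 1590 − 3(191) − 3(28.05) = 932.7
  D: 0 + 1(191) = 191
  G: 0 + 1(28.05) = 28.05

ξ₁ = 191 mol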